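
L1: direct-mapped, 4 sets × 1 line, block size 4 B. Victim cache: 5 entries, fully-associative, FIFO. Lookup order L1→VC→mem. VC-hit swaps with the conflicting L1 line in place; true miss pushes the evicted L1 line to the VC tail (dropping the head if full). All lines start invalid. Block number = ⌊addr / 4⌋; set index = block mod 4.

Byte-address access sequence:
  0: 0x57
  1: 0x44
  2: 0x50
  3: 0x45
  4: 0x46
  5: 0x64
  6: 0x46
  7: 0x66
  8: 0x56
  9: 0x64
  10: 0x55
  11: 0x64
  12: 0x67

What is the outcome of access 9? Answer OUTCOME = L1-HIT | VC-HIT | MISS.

OUTCOME = VC-HIT

  [0] addr=0x57 blk=21 s=1: MISS | VC []
  [1] addr=0x44 blk=17 s=1: MISS | VC [21]
  [2] addr=0x50 blk=20 s=0: MISS | VC [21]
  [3] addr=0x45 blk=17 s=1: L1-HIT | VC [21]
  [4] addr=0x46 blk=17 s=1: L1-HIT | VC [21]
  [5] addr=0x64 blk=25 s=1: MISS | VC [21, 17]
  [6] addr=0x46 blk=17 s=1: VC-HIT | VC [21, 25]
  [7] addr=0x66 blk=25 s=1: VC-HIT | VC [21, 17]
  [8] addr=0x56 blk=21 s=1: VC-HIT | VC [25, 17]
  [9] addr=0x64 blk=25 s=1: VC-HIT | VC [21, 17]
  [10] addr=0x55 blk=21 s=1: VC-HIT | VC [25, 17]
  [11] addr=0x64 blk=25 s=1: VC-HIT | VC [21, 17]
  [12] addr=0x67 blk=25 s=1: L1-HIT | VC [21, 17]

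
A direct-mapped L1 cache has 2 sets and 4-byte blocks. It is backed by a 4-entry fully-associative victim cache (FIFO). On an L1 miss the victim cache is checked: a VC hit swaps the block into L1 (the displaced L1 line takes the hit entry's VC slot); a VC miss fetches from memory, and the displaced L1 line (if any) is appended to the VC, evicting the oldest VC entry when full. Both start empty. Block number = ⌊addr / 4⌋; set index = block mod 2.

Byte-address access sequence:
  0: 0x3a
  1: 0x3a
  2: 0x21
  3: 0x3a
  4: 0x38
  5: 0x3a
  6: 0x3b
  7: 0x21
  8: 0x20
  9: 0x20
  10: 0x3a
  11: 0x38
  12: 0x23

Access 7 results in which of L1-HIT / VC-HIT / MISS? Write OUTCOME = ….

OUTCOME = VC-HIT

  [0] addr=0x3a blk=14 s=0: MISS | VC []
  [1] addr=0x3a blk=14 s=0: L1-HIT | VC []
  [2] addr=0x21 blk=8 s=0: MISS | VC [14]
  [3] addr=0x3a blk=14 s=0: VC-HIT | VC [8]
  [4] addr=0x38 blk=14 s=0: L1-HIT | VC [8]
  [5] addr=0x3a blk=14 s=0: L1-HIT | VC [8]
  [6] addr=0x3b blk=14 s=0: L1-HIT | VC [8]
  [7] addr=0x21 blk=8 s=0: VC-HIT | VC [14]
  [8] addr=0x20 blk=8 s=0: L1-HIT | VC [14]
  [9] addr=0x20 blk=8 s=0: L1-HIT | VC [14]
  [10] addr=0x3a blk=14 s=0: VC-HIT | VC [8]
  [11] addr=0x38 blk=14 s=0: L1-HIT | VC [8]
  [12] addr=0x23 blk=8 s=0: VC-HIT | VC [14]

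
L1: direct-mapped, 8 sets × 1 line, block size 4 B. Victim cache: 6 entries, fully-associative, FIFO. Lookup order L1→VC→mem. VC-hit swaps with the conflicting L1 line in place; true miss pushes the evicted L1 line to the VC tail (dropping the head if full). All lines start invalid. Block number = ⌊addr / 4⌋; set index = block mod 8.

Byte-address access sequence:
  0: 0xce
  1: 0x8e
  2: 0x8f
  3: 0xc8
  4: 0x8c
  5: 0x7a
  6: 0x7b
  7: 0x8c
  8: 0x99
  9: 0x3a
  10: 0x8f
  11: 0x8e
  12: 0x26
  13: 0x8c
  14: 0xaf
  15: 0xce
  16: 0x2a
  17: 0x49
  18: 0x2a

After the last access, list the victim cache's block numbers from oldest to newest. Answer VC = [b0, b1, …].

0: 0xce (blk 51, set 3) → MISS  vc=[]
1: 0x8e (blk 35, set 3) → MISS  vc=[51]
2: 0x8f (blk 35, set 3) → L1-HIT  vc=[51]
3: 0xc8 (blk 50, set 2) → MISS  vc=[51]
4: 0x8c (blk 35, set 3) → L1-HIT  vc=[51]
5: 0x7a (blk 30, set 6) → MISS  vc=[51]
6: 0x7b (blk 30, set 6) → L1-HIT  vc=[51]
7: 0x8c (blk 35, set 3) → L1-HIT  vc=[51]
8: 0x99 (blk 38, set 6) → MISS  vc=[51, 30]
9: 0x3a (blk 14, set 6) → MISS  vc=[51, 30, 38]
10: 0x8f (blk 35, set 3) → L1-HIT  vc=[51, 30, 38]
11: 0x8e (blk 35, set 3) → L1-HIT  vc=[51, 30, 38]
12: 0x26 (blk 9, set 1) → MISS  vc=[51, 30, 38]
13: 0x8c (blk 35, set 3) → L1-HIT  vc=[51, 30, 38]
14: 0xaf (blk 43, set 3) → MISS  vc=[51, 30, 38, 35]
15: 0xce (blk 51, set 3) → VC-HIT  vc=[43, 30, 38, 35]
16: 0x2a (blk 10, set 2) → MISS  vc=[43, 30, 38, 35, 50]
17: 0x49 (blk 18, set 2) → MISS  vc=[43, 30, 38, 35, 50, 10]
18: 0x2a (blk 10, set 2) → VC-HIT  vc=[43, 30, 38, 35, 50, 18]

VC = [43, 30, 38, 35, 50, 18]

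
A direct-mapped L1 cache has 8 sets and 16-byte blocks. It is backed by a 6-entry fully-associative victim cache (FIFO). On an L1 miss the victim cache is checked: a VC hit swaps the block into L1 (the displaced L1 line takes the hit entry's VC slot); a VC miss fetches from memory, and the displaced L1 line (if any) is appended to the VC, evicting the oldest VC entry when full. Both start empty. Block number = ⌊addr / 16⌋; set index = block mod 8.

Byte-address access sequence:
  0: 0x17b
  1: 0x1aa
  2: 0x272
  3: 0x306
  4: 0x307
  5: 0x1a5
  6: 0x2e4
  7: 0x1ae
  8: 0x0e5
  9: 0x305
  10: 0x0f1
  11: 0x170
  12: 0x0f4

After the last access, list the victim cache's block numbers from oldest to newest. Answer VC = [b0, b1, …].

#0 0x17b→b23/s7 MISS; vc=[]
#1 0x1aa→b26/s2 MISS; vc=[]
#2 0x272→b39/s7 MISS; vc=[23]
#3 0x306→b48/s0 MISS; vc=[23]
#4 0x307→b48/s0 L1-HIT; vc=[23]
#5 0x1a5→b26/s2 L1-HIT; vc=[23]
#6 0x2e4→b46/s6 MISS; vc=[23]
#7 0x1ae→b26/s2 L1-HIT; vc=[23]
#8 0xe5→b14/s6 MISS; vc=[23,46]
#9 0x305→b48/s0 L1-HIT; vc=[23,46]
#10 0xf1→b15/s7 MISS; vc=[23,46,39]
#11 0x170→b23/s7 VC-HIT; vc=[15,46,39]
#12 0xf4→b15/s7 VC-HIT; vc=[23,46,39]

VC = [23, 46, 39]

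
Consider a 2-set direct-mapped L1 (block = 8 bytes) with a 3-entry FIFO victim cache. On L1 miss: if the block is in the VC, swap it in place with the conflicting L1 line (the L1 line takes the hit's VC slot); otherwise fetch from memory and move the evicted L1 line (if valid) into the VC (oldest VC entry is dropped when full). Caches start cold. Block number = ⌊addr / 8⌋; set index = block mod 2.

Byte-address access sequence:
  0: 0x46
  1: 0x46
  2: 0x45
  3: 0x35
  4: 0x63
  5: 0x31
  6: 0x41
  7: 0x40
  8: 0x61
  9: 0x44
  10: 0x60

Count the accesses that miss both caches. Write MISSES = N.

MISSES = 3

#0 0x46→b8/s0 MISS; vc=[]
#1 0x46→b8/s0 L1-HIT; vc=[]
#2 0x45→b8/s0 L1-HIT; vc=[]
#3 0x35→b6/s0 MISS; vc=[8]
#4 0x63→b12/s0 MISS; vc=[8,6]
#5 0x31→b6/s0 VC-HIT; vc=[8,12]
#6 0x41→b8/s0 VC-HIT; vc=[6,12]
#7 0x40→b8/s0 L1-HIT; vc=[6,12]
#8 0x61→b12/s0 VC-HIT; vc=[6,8]
#9 0x44→b8/s0 VC-HIT; vc=[6,12]
#10 0x60→b12/s0 VC-HIT; vc=[6,8]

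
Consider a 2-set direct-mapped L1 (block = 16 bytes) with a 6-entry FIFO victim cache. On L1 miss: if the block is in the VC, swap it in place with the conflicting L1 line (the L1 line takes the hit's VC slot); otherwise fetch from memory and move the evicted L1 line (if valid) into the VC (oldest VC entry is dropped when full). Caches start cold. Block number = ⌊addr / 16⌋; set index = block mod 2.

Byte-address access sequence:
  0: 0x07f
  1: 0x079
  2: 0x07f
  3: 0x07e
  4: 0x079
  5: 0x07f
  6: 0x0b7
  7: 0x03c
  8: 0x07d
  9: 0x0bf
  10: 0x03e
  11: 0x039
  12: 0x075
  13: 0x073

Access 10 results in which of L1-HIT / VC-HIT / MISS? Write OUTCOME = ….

OUTCOME = VC-HIT

#0 0x7f→b7/s1 MISS; vc=[]
#1 0x79→b7/s1 L1-HIT; vc=[]
#2 0x7f→b7/s1 L1-HIT; vc=[]
#3 0x7e→b7/s1 L1-HIT; vc=[]
#4 0x79→b7/s1 L1-HIT; vc=[]
#5 0x7f→b7/s1 L1-HIT; vc=[]
#6 0xb7→b11/s1 MISS; vc=[7]
#7 0x3c→b3/s1 MISS; vc=[7,11]
#8 0x7d→b7/s1 VC-HIT; vc=[3,11]
#9 0xbf→b11/s1 VC-HIT; vc=[3,7]
#10 0x3e→b3/s1 VC-HIT; vc=[11,7]
#11 0x39→b3/s1 L1-HIT; vc=[11,7]
#12 0x75→b7/s1 VC-HIT; vc=[11,3]
#13 0x73→b7/s1 L1-HIT; vc=[11,3]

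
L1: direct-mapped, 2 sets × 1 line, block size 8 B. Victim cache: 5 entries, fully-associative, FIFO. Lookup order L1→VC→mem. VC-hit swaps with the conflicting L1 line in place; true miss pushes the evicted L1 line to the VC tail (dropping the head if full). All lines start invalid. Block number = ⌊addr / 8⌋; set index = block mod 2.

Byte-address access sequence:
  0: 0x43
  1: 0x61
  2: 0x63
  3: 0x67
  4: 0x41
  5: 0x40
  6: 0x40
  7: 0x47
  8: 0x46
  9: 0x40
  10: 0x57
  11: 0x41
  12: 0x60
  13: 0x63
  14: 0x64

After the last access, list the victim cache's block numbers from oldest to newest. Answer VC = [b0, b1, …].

  [0] addr=0x43 blk=8 s=0: MISS | VC []
  [1] addr=0x61 blk=12 s=0: MISS | VC [8]
  [2] addr=0x63 blk=12 s=0: L1-HIT | VC [8]
  [3] addr=0x67 blk=12 s=0: L1-HIT | VC [8]
  [4] addr=0x41 blk=8 s=0: VC-HIT | VC [12]
  [5] addr=0x40 blk=8 s=0: L1-HIT | VC [12]
  [6] addr=0x40 blk=8 s=0: L1-HIT | VC [12]
  [7] addr=0x47 blk=8 s=0: L1-HIT | VC [12]
  [8] addr=0x46 blk=8 s=0: L1-HIT | VC [12]
  [9] addr=0x40 blk=8 s=0: L1-HIT | VC [12]
  [10] addr=0x57 blk=10 s=0: MISS | VC [12, 8]
  [11] addr=0x41 blk=8 s=0: VC-HIT | VC [12, 10]
  [12] addr=0x60 blk=12 s=0: VC-HIT | VC [8, 10]
  [13] addr=0x63 blk=12 s=0: L1-HIT | VC [8, 10]
  [14] addr=0x64 blk=12 s=0: L1-HIT | VC [8, 10]

VC = [8, 10]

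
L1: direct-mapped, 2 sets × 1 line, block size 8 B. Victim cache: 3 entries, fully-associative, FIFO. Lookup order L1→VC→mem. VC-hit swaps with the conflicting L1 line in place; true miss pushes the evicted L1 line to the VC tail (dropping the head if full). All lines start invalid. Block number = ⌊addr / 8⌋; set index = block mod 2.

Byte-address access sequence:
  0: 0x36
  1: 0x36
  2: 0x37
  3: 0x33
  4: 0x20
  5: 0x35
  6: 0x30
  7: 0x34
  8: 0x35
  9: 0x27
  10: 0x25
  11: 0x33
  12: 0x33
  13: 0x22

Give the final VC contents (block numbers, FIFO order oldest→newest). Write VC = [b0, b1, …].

VC = [6]

  [0] addr=0x36 blk=6 s=0: MISS | VC []
  [1] addr=0x36 blk=6 s=0: L1-HIT | VC []
  [2] addr=0x37 blk=6 s=0: L1-HIT | VC []
  [3] addr=0x33 blk=6 s=0: L1-HIT | VC []
  [4] addr=0x20 blk=4 s=0: MISS | VC [6]
  [5] addr=0x35 blk=6 s=0: VC-HIT | VC [4]
  [6] addr=0x30 blk=6 s=0: L1-HIT | VC [4]
  [7] addr=0x34 blk=6 s=0: L1-HIT | VC [4]
  [8] addr=0x35 blk=6 s=0: L1-HIT | VC [4]
  [9] addr=0x27 blk=4 s=0: VC-HIT | VC [6]
  [10] addr=0x25 blk=4 s=0: L1-HIT | VC [6]
  [11] addr=0x33 blk=6 s=0: VC-HIT | VC [4]
  [12] addr=0x33 blk=6 s=0: L1-HIT | VC [4]
  [13] addr=0x22 blk=4 s=0: VC-HIT | VC [6]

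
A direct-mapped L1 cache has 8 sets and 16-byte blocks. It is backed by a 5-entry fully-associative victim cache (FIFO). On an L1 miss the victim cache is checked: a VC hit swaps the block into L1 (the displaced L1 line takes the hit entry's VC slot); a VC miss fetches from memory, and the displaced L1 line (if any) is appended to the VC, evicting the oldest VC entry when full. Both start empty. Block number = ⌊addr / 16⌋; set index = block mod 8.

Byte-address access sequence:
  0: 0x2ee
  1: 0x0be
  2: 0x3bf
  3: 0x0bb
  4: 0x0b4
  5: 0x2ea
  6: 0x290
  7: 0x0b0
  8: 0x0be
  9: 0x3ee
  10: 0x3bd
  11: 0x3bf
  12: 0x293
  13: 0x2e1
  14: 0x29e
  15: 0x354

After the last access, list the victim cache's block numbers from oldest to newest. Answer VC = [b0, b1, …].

  [0] addr=0x2ee blk=46 s=6: MISS | VC []
  [1] addr=0xbe blk=11 s=3: MISS | VC []
  [2] addr=0x3bf blk=59 s=3: MISS | VC [11]
  [3] addr=0xbb blk=11 s=3: VC-HIT | VC [59]
  [4] addr=0xb4 blk=11 s=3: L1-HIT | VC [59]
  [5] addr=0x2ea blk=46 s=6: L1-HIT | VC [59]
  [6] addr=0x290 blk=41 s=1: MISS | VC [59]
  [7] addr=0xb0 blk=11 s=3: L1-HIT | VC [59]
  [8] addr=0xbe blk=11 s=3: L1-HIT | VC [59]
  [9] addr=0x3ee blk=62 s=6: MISS | VC [59, 46]
  [10] addr=0x3bd blk=59 s=3: VC-HIT | VC [11, 46]
  [11] addr=0x3bf blk=59 s=3: L1-HIT | VC [11, 46]
  [12] addr=0x293 blk=41 s=1: L1-HIT | VC [11, 46]
  [13] addr=0x2e1 blk=46 s=6: VC-HIT | VC [11, 62]
  [14] addr=0x29e blk=41 s=1: L1-HIT | VC [11, 62]
  [15] addr=0x354 blk=53 s=5: MISS | VC [11, 62]

VC = [11, 62]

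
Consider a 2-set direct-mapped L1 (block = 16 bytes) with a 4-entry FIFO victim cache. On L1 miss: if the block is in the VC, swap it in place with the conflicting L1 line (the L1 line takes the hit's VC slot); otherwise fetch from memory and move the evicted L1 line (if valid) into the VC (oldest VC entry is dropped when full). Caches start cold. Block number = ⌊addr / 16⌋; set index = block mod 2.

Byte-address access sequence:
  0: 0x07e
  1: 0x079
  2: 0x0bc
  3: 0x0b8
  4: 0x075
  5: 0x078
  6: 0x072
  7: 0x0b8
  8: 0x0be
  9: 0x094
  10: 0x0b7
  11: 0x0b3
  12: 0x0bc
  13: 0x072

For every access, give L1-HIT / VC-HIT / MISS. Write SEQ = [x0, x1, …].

  [0] addr=0x7e blk=7 s=1: MISS | VC []
  [1] addr=0x79 blk=7 s=1: L1-HIT | VC []
  [2] addr=0xbc blk=11 s=1: MISS | VC [7]
  [3] addr=0xb8 blk=11 s=1: L1-HIT | VC [7]
  [4] addr=0x75 blk=7 s=1: VC-HIT | VC [11]
  [5] addr=0x78 blk=7 s=1: L1-HIT | VC [11]
  [6] addr=0x72 blk=7 s=1: L1-HIT | VC [11]
  [7] addr=0xb8 blk=11 s=1: VC-HIT | VC [7]
  [8] addr=0xbe blk=11 s=1: L1-HIT | VC [7]
  [9] addr=0x94 blk=9 s=1: MISS | VC [7, 11]
  [10] addr=0xb7 blk=11 s=1: VC-HIT | VC [7, 9]
  [11] addr=0xb3 blk=11 s=1: L1-HIT | VC [7, 9]
  [12] addr=0xbc blk=11 s=1: L1-HIT | VC [7, 9]
  [13] addr=0x72 blk=7 s=1: VC-HIT | VC [11, 9]

SEQ = [MISS, L1-HIT, MISS, L1-HIT, VC-HIT, L1-HIT, L1-HIT, VC-HIT, L1-HIT, MISS, VC-HIT, L1-HIT, L1-HIT, VC-HIT]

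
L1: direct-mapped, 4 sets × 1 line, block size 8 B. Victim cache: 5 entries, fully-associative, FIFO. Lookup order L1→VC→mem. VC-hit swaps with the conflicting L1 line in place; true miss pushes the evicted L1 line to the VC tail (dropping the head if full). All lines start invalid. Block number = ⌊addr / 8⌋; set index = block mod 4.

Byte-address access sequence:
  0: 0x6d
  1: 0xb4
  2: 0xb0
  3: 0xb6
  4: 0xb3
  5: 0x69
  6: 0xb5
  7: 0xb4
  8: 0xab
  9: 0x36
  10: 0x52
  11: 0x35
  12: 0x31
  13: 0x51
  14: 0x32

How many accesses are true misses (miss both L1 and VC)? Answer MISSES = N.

#0 0x6d→b13/s1 MISS; vc=[]
#1 0xb4→b22/s2 MISS; vc=[]
#2 0xb0→b22/s2 L1-HIT; vc=[]
#3 0xb6→b22/s2 L1-HIT; vc=[]
#4 0xb3→b22/s2 L1-HIT; vc=[]
#5 0x69→b13/s1 L1-HIT; vc=[]
#6 0xb5→b22/s2 L1-HIT; vc=[]
#7 0xb4→b22/s2 L1-HIT; vc=[]
#8 0xab→b21/s1 MISS; vc=[13]
#9 0x36→b6/s2 MISS; vc=[13,22]
#10 0x52→b10/s2 MISS; vc=[13,22,6]
#11 0x35→b6/s2 VC-HIT; vc=[13,22,10]
#12 0x31→b6/s2 L1-HIT; vc=[13,22,10]
#13 0x51→b10/s2 VC-HIT; vc=[13,22,6]
#14 0x32→b6/s2 VC-HIT; vc=[13,22,10]

MISSES = 5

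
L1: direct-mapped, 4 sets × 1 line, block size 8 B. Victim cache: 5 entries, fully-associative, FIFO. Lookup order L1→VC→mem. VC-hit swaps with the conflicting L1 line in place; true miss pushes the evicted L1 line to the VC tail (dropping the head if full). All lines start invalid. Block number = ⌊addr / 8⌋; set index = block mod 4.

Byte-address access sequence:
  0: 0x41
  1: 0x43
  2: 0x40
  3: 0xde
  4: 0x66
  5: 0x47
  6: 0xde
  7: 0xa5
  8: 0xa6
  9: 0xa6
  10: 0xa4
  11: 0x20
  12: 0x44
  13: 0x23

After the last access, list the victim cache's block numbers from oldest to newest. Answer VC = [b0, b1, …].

  [0] addr=0x41 blk=8 s=0: MISS | VC []
  [1] addr=0x43 blk=8 s=0: L1-HIT | VC []
  [2] addr=0x40 blk=8 s=0: L1-HIT | VC []
  [3] addr=0xde blk=27 s=3: MISS | VC []
  [4] addr=0x66 blk=12 s=0: MISS | VC [8]
  [5] addr=0x47 blk=8 s=0: VC-HIT | VC [12]
  [6] addr=0xde blk=27 s=3: L1-HIT | VC [12]
  [7] addr=0xa5 blk=20 s=0: MISS | VC [12, 8]
  [8] addr=0xa6 blk=20 s=0: L1-HIT | VC [12, 8]
  [9] addr=0xa6 blk=20 s=0: L1-HIT | VC [12, 8]
  [10] addr=0xa4 blk=20 s=0: L1-HIT | VC [12, 8]
  [11] addr=0x20 blk=4 s=0: MISS | VC [12, 8, 20]
  [12] addr=0x44 blk=8 s=0: VC-HIT | VC [12, 4, 20]
  [13] addr=0x23 blk=4 s=0: VC-HIT | VC [12, 8, 20]

VC = [12, 8, 20]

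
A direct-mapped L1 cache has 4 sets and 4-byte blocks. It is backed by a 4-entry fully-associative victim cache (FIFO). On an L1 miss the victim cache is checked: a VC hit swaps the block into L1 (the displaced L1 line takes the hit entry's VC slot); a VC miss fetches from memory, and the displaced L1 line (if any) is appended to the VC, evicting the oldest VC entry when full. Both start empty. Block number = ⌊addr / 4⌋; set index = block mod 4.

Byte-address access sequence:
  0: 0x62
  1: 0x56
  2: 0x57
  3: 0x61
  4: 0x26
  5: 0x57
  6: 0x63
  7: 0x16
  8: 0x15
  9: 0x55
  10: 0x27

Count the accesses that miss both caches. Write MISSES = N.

  [0] addr=0x62 blk=24 s=0: MISS | VC []
  [1] addr=0x56 blk=21 s=1: MISS | VC []
  [2] addr=0x57 blk=21 s=1: L1-HIT | VC []
  [3] addr=0x61 blk=24 s=0: L1-HIT | VC []
  [4] addr=0x26 blk=9 s=1: MISS | VC [21]
  [5] addr=0x57 blk=21 s=1: VC-HIT | VC [9]
  [6] addr=0x63 blk=24 s=0: L1-HIT | VC [9]
  [7] addr=0x16 blk=5 s=1: MISS | VC [9, 21]
  [8] addr=0x15 blk=5 s=1: L1-HIT | VC [9, 21]
  [9] addr=0x55 blk=21 s=1: VC-HIT | VC [9, 5]
  [10] addr=0x27 blk=9 s=1: VC-HIT | VC [21, 5]

MISSES = 4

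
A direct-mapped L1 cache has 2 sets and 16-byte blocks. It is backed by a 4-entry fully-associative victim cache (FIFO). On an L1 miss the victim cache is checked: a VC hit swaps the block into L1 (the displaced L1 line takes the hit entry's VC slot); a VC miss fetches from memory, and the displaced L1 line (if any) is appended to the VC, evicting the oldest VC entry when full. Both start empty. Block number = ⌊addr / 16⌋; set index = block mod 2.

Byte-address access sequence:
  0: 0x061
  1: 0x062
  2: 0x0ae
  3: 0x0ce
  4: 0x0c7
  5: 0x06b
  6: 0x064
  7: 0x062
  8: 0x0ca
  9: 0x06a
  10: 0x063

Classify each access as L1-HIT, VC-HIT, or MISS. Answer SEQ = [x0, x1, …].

SEQ = [MISS, L1-HIT, MISS, MISS, L1-HIT, VC-HIT, L1-HIT, L1-HIT, VC-HIT, VC-HIT, L1-HIT]

#0 0x61→b6/s0 MISS; vc=[]
#1 0x62→b6/s0 L1-HIT; vc=[]
#2 0xae→b10/s0 MISS; vc=[6]
#3 0xce→b12/s0 MISS; vc=[6,10]
#4 0xc7→b12/s0 L1-HIT; vc=[6,10]
#5 0x6b→b6/s0 VC-HIT; vc=[12,10]
#6 0x64→b6/s0 L1-HIT; vc=[12,10]
#7 0x62→b6/s0 L1-HIT; vc=[12,10]
#8 0xca→b12/s0 VC-HIT; vc=[6,10]
#9 0x6a→b6/s0 VC-HIT; vc=[12,10]
#10 0x63→b6/s0 L1-HIT; vc=[12,10]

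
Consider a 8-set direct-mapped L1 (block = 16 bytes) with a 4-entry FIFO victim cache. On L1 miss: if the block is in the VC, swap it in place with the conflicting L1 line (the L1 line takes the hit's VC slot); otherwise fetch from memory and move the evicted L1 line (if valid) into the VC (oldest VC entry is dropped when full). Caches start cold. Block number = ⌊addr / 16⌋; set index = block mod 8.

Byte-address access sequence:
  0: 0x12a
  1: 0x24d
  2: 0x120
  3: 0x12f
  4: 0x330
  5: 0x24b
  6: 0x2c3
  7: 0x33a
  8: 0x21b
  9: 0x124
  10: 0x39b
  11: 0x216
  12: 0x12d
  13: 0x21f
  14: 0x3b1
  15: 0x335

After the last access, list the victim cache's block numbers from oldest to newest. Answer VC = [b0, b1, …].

VC = [36, 57, 59]

  [0] addr=0x12a blk=18 s=2: MISS | VC []
  [1] addr=0x24d blk=36 s=4: MISS | VC []
  [2] addr=0x120 blk=18 s=2: L1-HIT | VC []
  [3] addr=0x12f blk=18 s=2: L1-HIT | VC []
  [4] addr=0x330 blk=51 s=3: MISS | VC []
  [5] addr=0x24b blk=36 s=4: L1-HIT | VC []
  [6] addr=0x2c3 blk=44 s=4: MISS | VC [36]
  [7] addr=0x33a blk=51 s=3: L1-HIT | VC [36]
  [8] addr=0x21b blk=33 s=1: MISS | VC [36]
  [9] addr=0x124 blk=18 s=2: L1-HIT | VC [36]
  [10] addr=0x39b blk=57 s=1: MISS | VC [36, 33]
  [11] addr=0x216 blk=33 s=1: VC-HIT | VC [36, 57]
  [12] addr=0x12d blk=18 s=2: L1-HIT | VC [36, 57]
  [13] addr=0x21f blk=33 s=1: L1-HIT | VC [36, 57]
  [14] addr=0x3b1 blk=59 s=3: MISS | VC [36, 57, 51]
  [15] addr=0x335 blk=51 s=3: VC-HIT | VC [36, 57, 59]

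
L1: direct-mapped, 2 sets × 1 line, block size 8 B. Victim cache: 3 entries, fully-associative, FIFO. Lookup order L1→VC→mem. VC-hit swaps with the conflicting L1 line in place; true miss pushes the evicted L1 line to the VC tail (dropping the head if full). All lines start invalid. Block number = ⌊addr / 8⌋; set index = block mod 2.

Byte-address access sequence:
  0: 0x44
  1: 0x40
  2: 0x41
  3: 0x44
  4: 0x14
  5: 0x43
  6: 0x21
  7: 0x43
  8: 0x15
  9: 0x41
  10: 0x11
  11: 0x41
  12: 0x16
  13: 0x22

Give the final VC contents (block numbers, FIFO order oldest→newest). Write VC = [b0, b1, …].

0: 0x44 (blk 8, set 0) → MISS  vc=[]
1: 0x40 (blk 8, set 0) → L1-HIT  vc=[]
2: 0x41 (blk 8, set 0) → L1-HIT  vc=[]
3: 0x44 (blk 8, set 0) → L1-HIT  vc=[]
4: 0x14 (blk 2, set 0) → MISS  vc=[8]
5: 0x43 (blk 8, set 0) → VC-HIT  vc=[2]
6: 0x21 (blk 4, set 0) → MISS  vc=[2, 8]
7: 0x43 (blk 8, set 0) → VC-HIT  vc=[2, 4]
8: 0x15 (blk 2, set 0) → VC-HIT  vc=[8, 4]
9: 0x41 (blk 8, set 0) → VC-HIT  vc=[2, 4]
10: 0x11 (blk 2, set 0) → VC-HIT  vc=[8, 4]
11: 0x41 (blk 8, set 0) → VC-HIT  vc=[2, 4]
12: 0x16 (blk 2, set 0) → VC-HIT  vc=[8, 4]
13: 0x22 (blk 4, set 0) → VC-HIT  vc=[8, 2]

VC = [8, 2]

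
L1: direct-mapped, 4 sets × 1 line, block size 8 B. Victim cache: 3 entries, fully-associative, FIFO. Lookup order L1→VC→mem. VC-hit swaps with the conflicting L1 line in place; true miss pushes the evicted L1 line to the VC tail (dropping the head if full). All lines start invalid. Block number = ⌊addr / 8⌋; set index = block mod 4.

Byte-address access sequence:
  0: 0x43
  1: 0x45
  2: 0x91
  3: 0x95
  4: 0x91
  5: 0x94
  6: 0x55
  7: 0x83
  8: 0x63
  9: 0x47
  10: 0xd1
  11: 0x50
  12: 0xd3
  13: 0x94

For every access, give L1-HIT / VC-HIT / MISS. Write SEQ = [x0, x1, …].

  [0] addr=0x43 blk=8 s=0: MISS | VC []
  [1] addr=0x45 blk=8 s=0: L1-HIT | VC []
  [2] addr=0x91 blk=18 s=2: MISS | VC []
  [3] addr=0x95 blk=18 s=2: L1-HIT | VC []
  [4] addr=0x91 blk=18 s=2: L1-HIT | VC []
  [5] addr=0x94 blk=18 s=2: L1-HIT | VC []
  [6] addr=0x55 blk=10 s=2: MISS | VC [18]
  [7] addr=0x83 blk=16 s=0: MISS | VC [18, 8]
  [8] addr=0x63 blk=12 s=0: MISS | VC [18, 8, 16]
  [9] addr=0x47 blk=8 s=0: VC-HIT | VC [18, 12, 16]
  [10] addr=0xd1 blk=26 s=2: MISS | VC [12, 16, 10]
  [11] addr=0x50 blk=10 s=2: VC-HIT | VC [12, 16, 26]
  [12] addr=0xd3 blk=26 s=2: VC-HIT | VC [12, 16, 10]
  [13] addr=0x94 blk=18 s=2: MISS | VC [16, 10, 26]

SEQ = [MISS, L1-HIT, MISS, L1-HIT, L1-HIT, L1-HIT, MISS, MISS, MISS, VC-HIT, MISS, VC-HIT, VC-HIT, MISS]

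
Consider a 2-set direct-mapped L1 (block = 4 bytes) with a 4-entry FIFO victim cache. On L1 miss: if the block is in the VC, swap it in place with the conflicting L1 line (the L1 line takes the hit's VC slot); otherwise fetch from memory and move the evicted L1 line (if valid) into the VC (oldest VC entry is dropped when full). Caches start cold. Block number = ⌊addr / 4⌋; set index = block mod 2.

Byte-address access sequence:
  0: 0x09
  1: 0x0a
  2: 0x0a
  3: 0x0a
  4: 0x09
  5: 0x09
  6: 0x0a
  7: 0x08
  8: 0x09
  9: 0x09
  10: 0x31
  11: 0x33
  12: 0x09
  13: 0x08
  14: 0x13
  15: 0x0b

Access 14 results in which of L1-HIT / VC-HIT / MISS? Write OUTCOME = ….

OUTCOME = MISS

0: 0x9 (blk 2, set 0) → MISS  vc=[]
1: 0xa (blk 2, set 0) → L1-HIT  vc=[]
2: 0xa (blk 2, set 0) → L1-HIT  vc=[]
3: 0xa (blk 2, set 0) → L1-HIT  vc=[]
4: 0x9 (blk 2, set 0) → L1-HIT  vc=[]
5: 0x9 (blk 2, set 0) → L1-HIT  vc=[]
6: 0xa (blk 2, set 0) → L1-HIT  vc=[]
7: 0x8 (blk 2, set 0) → L1-HIT  vc=[]
8: 0x9 (blk 2, set 0) → L1-HIT  vc=[]
9: 0x9 (blk 2, set 0) → L1-HIT  vc=[]
10: 0x31 (blk 12, set 0) → MISS  vc=[2]
11: 0x33 (blk 12, set 0) → L1-HIT  vc=[2]
12: 0x9 (blk 2, set 0) → VC-HIT  vc=[12]
13: 0x8 (blk 2, set 0) → L1-HIT  vc=[12]
14: 0x13 (blk 4, set 0) → MISS  vc=[12, 2]
15: 0xb (blk 2, set 0) → VC-HIT  vc=[12, 4]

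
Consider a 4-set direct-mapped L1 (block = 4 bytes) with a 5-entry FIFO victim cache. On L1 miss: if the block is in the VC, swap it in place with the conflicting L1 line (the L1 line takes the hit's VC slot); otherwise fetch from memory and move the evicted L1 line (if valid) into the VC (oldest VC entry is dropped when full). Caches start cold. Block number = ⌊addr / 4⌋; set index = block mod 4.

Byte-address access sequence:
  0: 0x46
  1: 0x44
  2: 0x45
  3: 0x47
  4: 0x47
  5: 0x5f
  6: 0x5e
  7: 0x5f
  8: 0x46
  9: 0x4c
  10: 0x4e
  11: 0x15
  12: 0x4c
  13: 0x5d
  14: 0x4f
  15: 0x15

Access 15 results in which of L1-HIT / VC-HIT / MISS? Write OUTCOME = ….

  [0] addr=0x46 blk=17 s=1: MISS | VC []
  [1] addr=0x44 blk=17 s=1: L1-HIT | VC []
  [2] addr=0x45 blk=17 s=1: L1-HIT | VC []
  [3] addr=0x47 blk=17 s=1: L1-HIT | VC []
  [4] addr=0x47 blk=17 s=1: L1-HIT | VC []
  [5] addr=0x5f blk=23 s=3: MISS | VC []
  [6] addr=0x5e blk=23 s=3: L1-HIT | VC []
  [7] addr=0x5f blk=23 s=3: L1-HIT | VC []
  [8] addr=0x46 blk=17 s=1: L1-HIT | VC []
  [9] addr=0x4c blk=19 s=3: MISS | VC [23]
  [10] addr=0x4e blk=19 s=3: L1-HIT | VC [23]
  [11] addr=0x15 blk=5 s=1: MISS | VC [23, 17]
  [12] addr=0x4c blk=19 s=3: L1-HIT | VC [23, 17]
  [13] addr=0x5d blk=23 s=3: VC-HIT | VC [19, 17]
  [14] addr=0x4f blk=19 s=3: VC-HIT | VC [23, 17]
  [15] addr=0x15 blk=5 s=1: L1-HIT | VC [23, 17]

OUTCOME = L1-HIT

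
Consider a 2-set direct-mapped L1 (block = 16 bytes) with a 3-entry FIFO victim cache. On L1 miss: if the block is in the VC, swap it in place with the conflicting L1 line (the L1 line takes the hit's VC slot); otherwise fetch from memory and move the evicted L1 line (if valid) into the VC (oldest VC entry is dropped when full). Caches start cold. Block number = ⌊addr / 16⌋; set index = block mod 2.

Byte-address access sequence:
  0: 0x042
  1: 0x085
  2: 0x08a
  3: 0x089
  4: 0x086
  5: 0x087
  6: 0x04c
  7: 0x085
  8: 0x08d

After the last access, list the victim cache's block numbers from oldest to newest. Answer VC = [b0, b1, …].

  [0] addr=0x42 blk=4 s=0: MISS | VC []
  [1] addr=0x85 blk=8 s=0: MISS | VC [4]
  [2] addr=0x8a blk=8 s=0: L1-HIT | VC [4]
  [3] addr=0x89 blk=8 s=0: L1-HIT | VC [4]
  [4] addr=0x86 blk=8 s=0: L1-HIT | VC [4]
  [5] addr=0x87 blk=8 s=0: L1-HIT | VC [4]
  [6] addr=0x4c blk=4 s=0: VC-HIT | VC [8]
  [7] addr=0x85 blk=8 s=0: VC-HIT | VC [4]
  [8] addr=0x8d blk=8 s=0: L1-HIT | VC [4]

VC = [4]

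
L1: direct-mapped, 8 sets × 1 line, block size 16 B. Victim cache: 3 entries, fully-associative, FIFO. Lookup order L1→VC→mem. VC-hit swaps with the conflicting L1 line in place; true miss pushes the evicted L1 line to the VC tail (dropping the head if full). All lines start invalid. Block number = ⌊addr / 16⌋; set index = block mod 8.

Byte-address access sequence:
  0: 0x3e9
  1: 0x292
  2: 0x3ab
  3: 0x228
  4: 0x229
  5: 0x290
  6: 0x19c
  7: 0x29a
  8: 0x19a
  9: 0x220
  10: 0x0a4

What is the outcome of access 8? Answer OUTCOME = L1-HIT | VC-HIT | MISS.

OUTCOME = VC-HIT

  [0] addr=0x3e9 blk=62 s=6: MISS | VC []
  [1] addr=0x292 blk=41 s=1: MISS | VC []
  [2] addr=0x3ab blk=58 s=2: MISS | VC []
  [3] addr=0x228 blk=34 s=2: MISS | VC [58]
  [4] addr=0x229 blk=34 s=2: L1-HIT | VC [58]
  [5] addr=0x290 blk=41 s=1: L1-HIT | VC [58]
  [6] addr=0x19c blk=25 s=1: MISS | VC [58, 41]
  [7] addr=0x29a blk=41 s=1: VC-HIT | VC [58, 25]
  [8] addr=0x19a blk=25 s=1: VC-HIT | VC [58, 41]
  [9] addr=0x220 blk=34 s=2: L1-HIT | VC [58, 41]
  [10] addr=0xa4 blk=10 s=2: MISS | VC [58, 41, 34]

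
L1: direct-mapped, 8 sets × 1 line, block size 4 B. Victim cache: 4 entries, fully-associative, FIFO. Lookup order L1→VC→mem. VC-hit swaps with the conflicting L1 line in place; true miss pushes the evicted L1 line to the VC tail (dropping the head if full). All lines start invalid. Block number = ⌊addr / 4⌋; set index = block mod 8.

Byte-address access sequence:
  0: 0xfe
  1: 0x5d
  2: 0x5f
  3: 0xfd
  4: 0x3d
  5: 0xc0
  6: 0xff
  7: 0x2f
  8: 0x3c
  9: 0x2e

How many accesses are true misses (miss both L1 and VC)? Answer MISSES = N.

  [0] addr=0xfe blk=63 s=7: MISS | VC []
  [1] addr=0x5d blk=23 s=7: MISS | VC [63]
  [2] addr=0x5f blk=23 s=7: L1-HIT | VC [63]
  [3] addr=0xfd blk=63 s=7: VC-HIT | VC [23]
  [4] addr=0x3d blk=15 s=7: MISS | VC [23, 63]
  [5] addr=0xc0 blk=48 s=0: MISS | VC [23, 63]
  [6] addr=0xff blk=63 s=7: VC-HIT | VC [23, 15]
  [7] addr=0x2f blk=11 s=3: MISS | VC [23, 15]
  [8] addr=0x3c blk=15 s=7: VC-HIT | VC [23, 63]
  [9] addr=0x2e blk=11 s=3: L1-HIT | VC [23, 63]

MISSES = 5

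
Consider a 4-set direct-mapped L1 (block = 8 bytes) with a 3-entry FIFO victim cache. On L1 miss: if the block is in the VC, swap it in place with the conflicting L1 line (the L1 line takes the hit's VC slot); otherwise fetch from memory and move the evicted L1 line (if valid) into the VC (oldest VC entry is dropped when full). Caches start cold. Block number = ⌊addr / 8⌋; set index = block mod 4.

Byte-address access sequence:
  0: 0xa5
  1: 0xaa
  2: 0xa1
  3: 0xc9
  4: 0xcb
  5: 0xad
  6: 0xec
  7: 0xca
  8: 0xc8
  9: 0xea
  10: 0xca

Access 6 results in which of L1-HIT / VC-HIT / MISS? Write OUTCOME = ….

#0 0xa5→b20/s0 MISS; vc=[]
#1 0xaa→b21/s1 MISS; vc=[]
#2 0xa1→b20/s0 L1-HIT; vc=[]
#3 0xc9→b25/s1 MISS; vc=[21]
#4 0xcb→b25/s1 L1-HIT; vc=[21]
#5 0xad→b21/s1 VC-HIT; vc=[25]
#6 0xec→b29/s1 MISS; vc=[25,21]
#7 0xca→b25/s1 VC-HIT; vc=[29,21]
#8 0xc8→b25/s1 L1-HIT; vc=[29,21]
#9 0xea→b29/s1 VC-HIT; vc=[25,21]
#10 0xca→b25/s1 VC-HIT; vc=[29,21]

OUTCOME = MISS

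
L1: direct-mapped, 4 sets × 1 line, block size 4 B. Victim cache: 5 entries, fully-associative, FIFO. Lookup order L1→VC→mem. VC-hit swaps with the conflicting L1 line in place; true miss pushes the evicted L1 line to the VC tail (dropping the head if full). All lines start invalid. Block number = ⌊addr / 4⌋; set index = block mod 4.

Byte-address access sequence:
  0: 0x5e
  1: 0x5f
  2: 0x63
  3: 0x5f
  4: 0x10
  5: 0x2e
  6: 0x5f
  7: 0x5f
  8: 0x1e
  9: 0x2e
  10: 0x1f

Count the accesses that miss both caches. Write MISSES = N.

#0 0x5e→b23/s3 MISS; vc=[]
#1 0x5f→b23/s3 L1-HIT; vc=[]
#2 0x63→b24/s0 MISS; vc=[]
#3 0x5f→b23/s3 L1-HIT; vc=[]
#4 0x10→b4/s0 MISS; vc=[24]
#5 0x2e→b11/s3 MISS; vc=[24,23]
#6 0x5f→b23/s3 VC-HIT; vc=[24,11]
#7 0x5f→b23/s3 L1-HIT; vc=[24,11]
#8 0x1e→b7/s3 MISS; vc=[24,11,23]
#9 0x2e→b11/s3 VC-HIT; vc=[24,7,23]
#10 0x1f→b7/s3 VC-HIT; vc=[24,11,23]

MISSES = 5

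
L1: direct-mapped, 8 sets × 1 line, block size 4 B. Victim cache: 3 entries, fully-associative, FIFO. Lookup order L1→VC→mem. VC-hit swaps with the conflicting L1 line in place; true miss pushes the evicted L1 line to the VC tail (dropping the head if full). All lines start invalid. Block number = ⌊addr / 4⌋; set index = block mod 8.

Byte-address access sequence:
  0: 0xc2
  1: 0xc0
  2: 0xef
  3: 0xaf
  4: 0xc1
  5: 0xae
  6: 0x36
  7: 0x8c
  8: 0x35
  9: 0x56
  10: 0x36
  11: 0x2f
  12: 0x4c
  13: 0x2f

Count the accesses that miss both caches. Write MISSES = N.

MISSES = 8

0: 0xc2 (blk 48, set 0) → MISS  vc=[]
1: 0xc0 (blk 48, set 0) → L1-HIT  vc=[]
2: 0xef (blk 59, set 3) → MISS  vc=[]
3: 0xaf (blk 43, set 3) → MISS  vc=[59]
4: 0xc1 (blk 48, set 0) → L1-HIT  vc=[59]
5: 0xae (blk 43, set 3) → L1-HIT  vc=[59]
6: 0x36 (blk 13, set 5) → MISS  vc=[59]
7: 0x8c (blk 35, set 3) → MISS  vc=[59, 43]
8: 0x35 (blk 13, set 5) → L1-HIT  vc=[59, 43]
9: 0x56 (blk 21, set 5) → MISS  vc=[59, 43, 13]
10: 0x36 (blk 13, set 5) → VC-HIT  vc=[59, 43, 21]
11: 0x2f (blk 11, set 3) → MISS  vc=[43, 21, 35]
12: 0x4c (blk 19, set 3) → MISS  vc=[21, 35, 11]
13: 0x2f (blk 11, set 3) → VC-HIT  vc=[21, 35, 19]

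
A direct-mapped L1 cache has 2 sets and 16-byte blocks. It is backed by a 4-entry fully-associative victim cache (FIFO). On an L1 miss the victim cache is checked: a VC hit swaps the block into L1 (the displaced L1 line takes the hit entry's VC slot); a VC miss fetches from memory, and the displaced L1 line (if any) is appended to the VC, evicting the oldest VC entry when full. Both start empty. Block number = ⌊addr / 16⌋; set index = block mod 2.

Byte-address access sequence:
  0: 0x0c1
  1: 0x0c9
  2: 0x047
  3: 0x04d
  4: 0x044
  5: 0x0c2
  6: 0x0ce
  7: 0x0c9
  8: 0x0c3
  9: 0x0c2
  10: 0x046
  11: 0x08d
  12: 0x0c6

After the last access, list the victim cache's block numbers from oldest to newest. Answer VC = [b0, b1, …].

VC = [8, 4]

#0 0xc1→b12/s0 MISS; vc=[]
#1 0xc9→b12/s0 L1-HIT; vc=[]
#2 0x47→b4/s0 MISS; vc=[12]
#3 0x4d→b4/s0 L1-HIT; vc=[12]
#4 0x44→b4/s0 L1-HIT; vc=[12]
#5 0xc2→b12/s0 VC-HIT; vc=[4]
#6 0xce→b12/s0 L1-HIT; vc=[4]
#7 0xc9→b12/s0 L1-HIT; vc=[4]
#8 0xc3→b12/s0 L1-HIT; vc=[4]
#9 0xc2→b12/s0 L1-HIT; vc=[4]
#10 0x46→b4/s0 VC-HIT; vc=[12]
#11 0x8d→b8/s0 MISS; vc=[12,4]
#12 0xc6→b12/s0 VC-HIT; vc=[8,4]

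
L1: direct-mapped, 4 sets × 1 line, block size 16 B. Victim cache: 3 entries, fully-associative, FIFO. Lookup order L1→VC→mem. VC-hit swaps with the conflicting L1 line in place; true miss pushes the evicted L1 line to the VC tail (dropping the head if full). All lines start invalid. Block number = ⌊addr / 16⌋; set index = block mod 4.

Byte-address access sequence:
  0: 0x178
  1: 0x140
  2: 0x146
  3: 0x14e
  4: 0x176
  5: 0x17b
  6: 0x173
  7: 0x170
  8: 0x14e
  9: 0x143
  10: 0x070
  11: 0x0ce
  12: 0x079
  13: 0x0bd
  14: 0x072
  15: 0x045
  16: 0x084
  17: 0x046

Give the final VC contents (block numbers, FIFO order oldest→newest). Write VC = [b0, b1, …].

VC = [11, 12, 8]

#0 0x178→b23/s3 MISS; vc=[]
#1 0x140→b20/s0 MISS; vc=[]
#2 0x146→b20/s0 L1-HIT; vc=[]
#3 0x14e→b20/s0 L1-HIT; vc=[]
#4 0x176→b23/s3 L1-HIT; vc=[]
#5 0x17b→b23/s3 L1-HIT; vc=[]
#6 0x173→b23/s3 L1-HIT; vc=[]
#7 0x170→b23/s3 L1-HIT; vc=[]
#8 0x14e→b20/s0 L1-HIT; vc=[]
#9 0x143→b20/s0 L1-HIT; vc=[]
#10 0x70→b7/s3 MISS; vc=[23]
#11 0xce→b12/s0 MISS; vc=[23,20]
#12 0x79→b7/s3 L1-HIT; vc=[23,20]
#13 0xbd→b11/s3 MISS; vc=[23,20,7]
#14 0x72→b7/s3 VC-HIT; vc=[23,20,11]
#15 0x45→b4/s0 MISS; vc=[20,11,12]
#16 0x84→b8/s0 MISS; vc=[11,12,4]
#17 0x46→b4/s0 VC-HIT; vc=[11,12,8]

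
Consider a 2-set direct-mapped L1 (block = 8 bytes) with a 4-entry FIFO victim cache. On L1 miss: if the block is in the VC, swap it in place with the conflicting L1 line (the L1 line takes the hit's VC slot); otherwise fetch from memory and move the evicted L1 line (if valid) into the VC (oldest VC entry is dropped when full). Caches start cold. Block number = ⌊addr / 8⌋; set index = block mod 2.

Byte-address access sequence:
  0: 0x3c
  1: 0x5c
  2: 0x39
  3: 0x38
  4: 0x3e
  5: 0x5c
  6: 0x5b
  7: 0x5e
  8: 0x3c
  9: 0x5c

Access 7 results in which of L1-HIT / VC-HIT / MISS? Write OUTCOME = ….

OUTCOME = L1-HIT

#0 0x3c→b7/s1 MISS; vc=[]
#1 0x5c→b11/s1 MISS; vc=[7]
#2 0x39→b7/s1 VC-HIT; vc=[11]
#3 0x38→b7/s1 L1-HIT; vc=[11]
#4 0x3e→b7/s1 L1-HIT; vc=[11]
#5 0x5c→b11/s1 VC-HIT; vc=[7]
#6 0x5b→b11/s1 L1-HIT; vc=[7]
#7 0x5e→b11/s1 L1-HIT; vc=[7]
#8 0x3c→b7/s1 VC-HIT; vc=[11]
#9 0x5c→b11/s1 VC-HIT; vc=[7]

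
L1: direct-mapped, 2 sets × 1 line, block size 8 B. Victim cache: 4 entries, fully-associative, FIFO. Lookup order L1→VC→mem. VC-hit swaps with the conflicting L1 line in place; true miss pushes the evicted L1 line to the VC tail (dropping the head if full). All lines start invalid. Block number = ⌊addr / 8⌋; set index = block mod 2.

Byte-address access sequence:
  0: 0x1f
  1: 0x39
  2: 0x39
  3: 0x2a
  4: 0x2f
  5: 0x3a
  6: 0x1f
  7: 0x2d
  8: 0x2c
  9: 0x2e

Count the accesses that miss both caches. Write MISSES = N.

MISSES = 3

  [0] addr=0x1f blk=3 s=1: MISS | VC []
  [1] addr=0x39 blk=7 s=1: MISS | VC [3]
  [2] addr=0x39 blk=7 s=1: L1-HIT | VC [3]
  [3] addr=0x2a blk=5 s=1: MISS | VC [3, 7]
  [4] addr=0x2f blk=5 s=1: L1-HIT | VC [3, 7]
  [5] addr=0x3a blk=7 s=1: VC-HIT | VC [3, 5]
  [6] addr=0x1f blk=3 s=1: VC-HIT | VC [7, 5]
  [7] addr=0x2d blk=5 s=1: VC-HIT | VC [7, 3]
  [8] addr=0x2c blk=5 s=1: L1-HIT | VC [7, 3]
  [9] addr=0x2e blk=5 s=1: L1-HIT | VC [7, 3]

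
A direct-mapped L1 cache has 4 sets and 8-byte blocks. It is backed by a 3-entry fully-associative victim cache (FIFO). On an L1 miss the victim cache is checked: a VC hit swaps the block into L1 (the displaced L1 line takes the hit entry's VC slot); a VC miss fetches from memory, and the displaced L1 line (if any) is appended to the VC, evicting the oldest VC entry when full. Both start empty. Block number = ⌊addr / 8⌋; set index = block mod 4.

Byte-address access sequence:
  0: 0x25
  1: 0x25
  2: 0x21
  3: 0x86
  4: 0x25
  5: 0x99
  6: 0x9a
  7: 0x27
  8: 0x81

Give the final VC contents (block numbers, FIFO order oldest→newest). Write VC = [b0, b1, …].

  [0] addr=0x25 blk=4 s=0: MISS | VC []
  [1] addr=0x25 blk=4 s=0: L1-HIT | VC []
  [2] addr=0x21 blk=4 s=0: L1-HIT | VC []
  [3] addr=0x86 blk=16 s=0: MISS | VC [4]
  [4] addr=0x25 blk=4 s=0: VC-HIT | VC [16]
  [5] addr=0x99 blk=19 s=3: MISS | VC [16]
  [6] addr=0x9a blk=19 s=3: L1-HIT | VC [16]
  [7] addr=0x27 blk=4 s=0: L1-HIT | VC [16]
  [8] addr=0x81 blk=16 s=0: VC-HIT | VC [4]

VC = [4]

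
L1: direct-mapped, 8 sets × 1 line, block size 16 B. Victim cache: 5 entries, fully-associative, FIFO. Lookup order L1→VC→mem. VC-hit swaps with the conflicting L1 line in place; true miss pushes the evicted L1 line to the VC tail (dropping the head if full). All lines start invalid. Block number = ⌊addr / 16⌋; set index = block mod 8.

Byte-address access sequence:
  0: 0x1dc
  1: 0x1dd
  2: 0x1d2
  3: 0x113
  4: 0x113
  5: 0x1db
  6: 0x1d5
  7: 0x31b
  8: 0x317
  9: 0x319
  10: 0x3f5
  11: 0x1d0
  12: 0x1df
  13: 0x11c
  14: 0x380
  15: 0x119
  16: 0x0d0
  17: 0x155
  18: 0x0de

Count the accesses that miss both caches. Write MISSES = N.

0: 0x1dc (blk 29, set 5) → MISS  vc=[]
1: 0x1dd (blk 29, set 5) → L1-HIT  vc=[]
2: 0x1d2 (blk 29, set 5) → L1-HIT  vc=[]
3: 0x113 (blk 17, set 1) → MISS  vc=[]
4: 0x113 (blk 17, set 1) → L1-HIT  vc=[]
5: 0x1db (blk 29, set 5) → L1-HIT  vc=[]
6: 0x1d5 (blk 29, set 5) → L1-HIT  vc=[]
7: 0x31b (blk 49, set 1) → MISS  vc=[17]
8: 0x317 (blk 49, set 1) → L1-HIT  vc=[17]
9: 0x319 (blk 49, set 1) → L1-HIT  vc=[17]
10: 0x3f5 (blk 63, set 7) → MISS  vc=[17]
11: 0x1d0 (blk 29, set 5) → L1-HIT  vc=[17]
12: 0x1df (blk 29, set 5) → L1-HIT  vc=[17]
13: 0x11c (blk 17, set 1) → VC-HIT  vc=[49]
14: 0x380 (blk 56, set 0) → MISS  vc=[49]
15: 0x119 (blk 17, set 1) → L1-HIT  vc=[49]
16: 0xd0 (blk 13, set 5) → MISS  vc=[49, 29]
17: 0x155 (blk 21, set 5) → MISS  vc=[49, 29, 13]
18: 0xde (blk 13, set 5) → VC-HIT  vc=[49, 29, 21]

MISSES = 7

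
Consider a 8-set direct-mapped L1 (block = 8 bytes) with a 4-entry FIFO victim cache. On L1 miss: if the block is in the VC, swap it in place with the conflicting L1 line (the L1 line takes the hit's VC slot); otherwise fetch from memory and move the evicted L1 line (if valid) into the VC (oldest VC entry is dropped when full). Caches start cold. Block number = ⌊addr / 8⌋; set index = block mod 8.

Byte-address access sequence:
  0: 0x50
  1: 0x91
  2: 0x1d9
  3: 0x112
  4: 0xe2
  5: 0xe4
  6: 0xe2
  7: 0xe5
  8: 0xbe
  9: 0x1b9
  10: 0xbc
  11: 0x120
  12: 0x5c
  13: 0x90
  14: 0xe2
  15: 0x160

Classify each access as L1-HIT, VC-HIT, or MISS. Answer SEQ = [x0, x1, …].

SEQ = [MISS, MISS, MISS, MISS, MISS, L1-HIT, L1-HIT, L1-HIT, MISS, MISS, VC-HIT, MISS, MISS, VC-HIT, VC-HIT, MISS]

#0 0x50→b10/s2 MISS; vc=[]
#1 0x91→b18/s2 MISS; vc=[10]
#2 0x1d9→b59/s3 MISS; vc=[10]
#3 0x112→b34/s2 MISS; vc=[10,18]
#4 0xe2→b28/s4 MISS; vc=[10,18]
#5 0xe4→b28/s4 L1-HIT; vc=[10,18]
#6 0xe2→b28/s4 L1-HIT; vc=[10,18]
#7 0xe5→b28/s4 L1-HIT; vc=[10,18]
#8 0xbe→b23/s7 MISS; vc=[10,18]
#9 0x1b9→b55/s7 MISS; vc=[10,18,23]
#10 0xbc→b23/s7 VC-HIT; vc=[10,18,55]
#11 0x120→b36/s4 MISS; vc=[10,18,55,28]
#12 0x5c→b11/s3 MISS; vc=[18,55,28,59]
#13 0x90→b18/s2 VC-HIT; vc=[34,55,28,59]
#14 0xe2→b28/s4 VC-HIT; vc=[34,55,36,59]
#15 0x160→b44/s4 MISS; vc=[55,36,59,28]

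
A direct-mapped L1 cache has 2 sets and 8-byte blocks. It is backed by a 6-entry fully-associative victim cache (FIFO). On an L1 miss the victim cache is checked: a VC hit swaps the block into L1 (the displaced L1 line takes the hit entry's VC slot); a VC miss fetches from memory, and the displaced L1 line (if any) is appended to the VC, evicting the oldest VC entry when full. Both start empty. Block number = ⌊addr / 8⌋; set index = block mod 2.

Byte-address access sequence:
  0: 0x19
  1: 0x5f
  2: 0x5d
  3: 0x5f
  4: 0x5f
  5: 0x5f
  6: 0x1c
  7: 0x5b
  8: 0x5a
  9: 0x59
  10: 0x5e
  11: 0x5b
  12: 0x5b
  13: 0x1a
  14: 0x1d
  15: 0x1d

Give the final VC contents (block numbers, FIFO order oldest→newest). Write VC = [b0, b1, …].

  [0] addr=0x19 blk=3 s=1: MISS | VC []
  [1] addr=0x5f blk=11 s=1: MISS | VC [3]
  [2] addr=0x5d blk=11 s=1: L1-HIT | VC [3]
  [3] addr=0x5f blk=11 s=1: L1-HIT | VC [3]
  [4] addr=0x5f blk=11 s=1: L1-HIT | VC [3]
  [5] addr=0x5f blk=11 s=1: L1-HIT | VC [3]
  [6] addr=0x1c blk=3 s=1: VC-HIT | VC [11]
  [7] addr=0x5b blk=11 s=1: VC-HIT | VC [3]
  [8] addr=0x5a blk=11 s=1: L1-HIT | VC [3]
  [9] addr=0x59 blk=11 s=1: L1-HIT | VC [3]
  [10] addr=0x5e blk=11 s=1: L1-HIT | VC [3]
  [11] addr=0x5b blk=11 s=1: L1-HIT | VC [3]
  [12] addr=0x5b blk=11 s=1: L1-HIT | VC [3]
  [13] addr=0x1a blk=3 s=1: VC-HIT | VC [11]
  [14] addr=0x1d blk=3 s=1: L1-HIT | VC [11]
  [15] addr=0x1d blk=3 s=1: L1-HIT | VC [11]

VC = [11]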